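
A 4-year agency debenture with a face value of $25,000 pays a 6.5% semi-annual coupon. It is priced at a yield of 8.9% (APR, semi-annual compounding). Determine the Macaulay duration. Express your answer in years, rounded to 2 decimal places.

3.57 years

Periodic yield y = 0.0445. Discount each cash flow and weight by its period:
  t   CF        PV=CF/(1+0.0445)^t    t·PV
  1       812.50       777.8842       777.8842
  2       812.50       744.7431     1,489.4862
  3       812.50       713.0140     2,139.0419
  4       812.50       682.6366     2,730.5465
  5       812.50       653.5535     3,267.7675
  6       812.50       625.7094     3,754.2566
  7       812.50       599.0516     4,193.3615
  8    25,812.50    18,220.5933   145,764.7464
  Σ                 23,017.1857   164,117.0908
Price P = Σ PV = 23,017.1857.
Macaulay duration = Σ(t·PV) / P = 164,117.0908 / 23,017.1857 = 7.13020 half-year periods.
In years: 7.13020 / 2 = 3.56510 years.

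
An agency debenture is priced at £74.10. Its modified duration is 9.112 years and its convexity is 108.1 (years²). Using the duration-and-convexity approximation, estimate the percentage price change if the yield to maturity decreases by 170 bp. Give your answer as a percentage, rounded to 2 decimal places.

Duration effect: -D_mod·Δy = -9.112 × (-0.017) = +0.154904
Convexity effect: ½·C·(Δy)² = 0.5 × 108.1 × (-0.017)² = +0.01562045
ΔP/P ≈ +0.154904 + 0.01562045 = +0.17052445
= +17.052445%.

+17.05%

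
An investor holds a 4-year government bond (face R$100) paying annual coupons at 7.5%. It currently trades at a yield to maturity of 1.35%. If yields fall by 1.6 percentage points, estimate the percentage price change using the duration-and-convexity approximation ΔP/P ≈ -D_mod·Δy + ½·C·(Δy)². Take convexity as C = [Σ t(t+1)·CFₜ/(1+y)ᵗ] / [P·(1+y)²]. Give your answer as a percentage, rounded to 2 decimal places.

With y = 0.0135:
  t   CF        PV=CF/(1+0.0135)^t    t·PV        t(t+1)·PV
  1         7.50         7.4001         7.4001          14.8002
  2         7.50         7.3015        14.6031          43.8092
  3         7.50         7.2043        21.6128          86.4512
  4       107.50       101.8858       407.5430       2,037.7150
  Σ                    123.7916       451.1590       2,182.7756
P = 123.7916; D_Mac = 3.64450 yrs; D_mod = 3.59596 yrs; C = 17.16604.
Duration effect: -3.59596 × (-0.016) = +0.057535
Convexity effect: 0.5 × 17.16604 × (-0.016)² = +0.0021973
ΔP/P ≈ +0.057535 + 0.0021973 = +0.059733 = +5.9733%.

+5.97%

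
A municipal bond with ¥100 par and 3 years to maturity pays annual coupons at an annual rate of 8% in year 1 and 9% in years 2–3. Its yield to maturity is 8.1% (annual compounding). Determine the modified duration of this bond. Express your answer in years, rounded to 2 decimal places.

Periodic yield y = 0.081. First find Macaulay duration:
  t   CF        PV=CF/(1+0.081)^t    t·PV
  1         8.00         7.4006         7.4006
  2         9.00         7.7018        15.4036
  3       109.00        86.2878       258.8634
  Σ                    101.3901       281.6675
P = 101.3901; Macaulay duration = 281.6675 / 101.3901 = 2.77806 years.
Modified duration = D_Mac / (1 + y) = 2.77806 / 1.081 = 2.56989 years.

2.57 years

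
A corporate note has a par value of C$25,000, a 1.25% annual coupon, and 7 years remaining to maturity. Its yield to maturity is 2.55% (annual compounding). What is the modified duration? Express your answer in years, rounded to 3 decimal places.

Periodic yield y = 0.0255. First find Macaulay duration:
  t   CF        PV=CF/(1+0.0255)^t    t·PV
  1       312.50       304.7294       304.7294
  2       312.50       297.1520       594.3040
  3       312.50       289.7631       869.2892
  4       312.50       282.5578     1,130.2314
  5       312.50       275.5318     1,377.6589
  6       312.50       268.6804     1,612.0826
  7    25,312.50    21,221.9549   148,553.6844
  Σ                 22,940.3695   154,441.9799
P = 22,940.3695; Macaulay duration = 154,441.9799 / 22,940.3695 = 6.73232 years.
Modified duration = D_Mac / (1 + y) = 6.73232 / 1.0255 = 6.56492 years.

6.565 years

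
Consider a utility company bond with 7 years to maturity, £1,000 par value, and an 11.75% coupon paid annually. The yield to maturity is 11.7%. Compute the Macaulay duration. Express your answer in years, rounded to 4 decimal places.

5.1429 years

Periodic yield y = 0.117. Discount each cash flow and weight by its year:
  t   CF        PV=CF/(1+0.117)^t    t·PV
  1       117.50       105.1925       105.1925
  2       117.50        94.1741       188.3482
  3       117.50        84.3099       252.9296
  4       117.50        75.4788       301.9153
  5       117.50        67.5728       337.8641
  6       117.50        60.4949       362.9695
  7     1,117.50       515.0808     3,605.5653
  Σ                  1,002.3038     5,154.7844
Price P = Σ PV = 1,002.3038.
Macaulay duration = Σ(t·PV) / P = 5,154.7844 / 1,002.3038 = 5.14294 years.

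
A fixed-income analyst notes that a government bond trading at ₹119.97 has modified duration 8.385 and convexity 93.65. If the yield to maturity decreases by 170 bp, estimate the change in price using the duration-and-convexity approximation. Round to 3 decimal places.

Duration effect: -D_mod·Δy = -8.385 × (-0.017) = +0.142545
Convexity effect: ½·C·(Δy)² = 0.5 × 93.65 × (-0.017)² = +0.013532425
ΔP/P ≈ +0.142545 + 0.013532425 = +0.156077425
ΔP ≈ 119.97 × (+0.156077425) = +18.72460867725.

+₹18.725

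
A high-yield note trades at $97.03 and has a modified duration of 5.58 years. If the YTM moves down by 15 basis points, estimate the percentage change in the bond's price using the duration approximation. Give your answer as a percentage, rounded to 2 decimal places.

Duration approximation: ΔP/P ≈ -D_mod · Δy = -5.58 × (-0.0015) = +0.008370.
As a percentage: +0.8370%.

+0.84%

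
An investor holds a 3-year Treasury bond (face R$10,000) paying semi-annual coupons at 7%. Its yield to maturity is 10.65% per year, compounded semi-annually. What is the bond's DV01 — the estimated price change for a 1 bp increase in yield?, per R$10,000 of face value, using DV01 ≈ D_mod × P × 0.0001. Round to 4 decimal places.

R$2.3659

Periodic yield y = 0.05325.
  t   CF        PV=CF/(1+0.05325)^t    t·PV
  1       350.00       332.3048       332.3048
  2       350.00       315.5042       631.0083
  3       350.00       299.5530       898.6589
  4       350.00       284.4082     1,137.6330
  5       350.00       270.0292     1,350.1459
  6    10,350.00     7,581.4372    45,488.6233
  Σ                  9,083.2366    49,838.3742
P = 9,083.2366; D_Mac = 5.48685 half-year periods = 2.74343 yrs; D_mod = 2.60472 yrs.
DV01 ≈ 2.60472 × 9,083.2366 × 0.0001 = 2.365933.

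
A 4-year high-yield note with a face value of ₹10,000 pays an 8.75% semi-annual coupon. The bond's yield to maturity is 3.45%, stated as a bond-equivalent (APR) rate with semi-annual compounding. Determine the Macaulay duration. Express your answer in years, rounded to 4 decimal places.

Periodic yield y = 0.01725. Discount each cash flow and weight by its period:
  t   CF        PV=CF/(1+0.01725)^t    t·PV
  1       437.50       430.0811       430.0811
  2       437.50       422.7880       845.5760
  3       437.50       415.6186     1,246.8558
  4       437.50       408.5707     1,634.2830
  5       437.50       401.6424     2,008.2121
  6       437.50       394.8316     2,368.9894
  7       437.50       388.1362     2,716.9535
  8    10,437.50     9,102.7979    72,822.3831
  Σ                 11,964.4665    84,073.3339
Price P = Σ PV = 11,964.4665.
Macaulay duration = Σ(t·PV) / P = 84,073.3339 / 11,964.4665 = 7.02692 half-year periods.
In years: 7.02692 / 2 = 3.51346 years.

3.5135 years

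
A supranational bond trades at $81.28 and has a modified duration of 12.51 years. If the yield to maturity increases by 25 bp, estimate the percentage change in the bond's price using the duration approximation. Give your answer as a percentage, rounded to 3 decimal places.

Duration approximation: ΔP/P ≈ -D_mod · Δy = -12.51 × (+0.0025) = -0.031275.
As a percentage: -3.1275%.

-3.128%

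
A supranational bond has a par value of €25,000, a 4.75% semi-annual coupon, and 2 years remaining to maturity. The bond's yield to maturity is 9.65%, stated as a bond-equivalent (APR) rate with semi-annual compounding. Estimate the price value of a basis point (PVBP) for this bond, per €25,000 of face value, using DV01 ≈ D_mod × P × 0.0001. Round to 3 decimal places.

Periodic yield y = 0.04825.
  t   CF        PV=CF/(1+0.04825)^t    t·PV
  1       593.75       566.4202       566.4202
  2       593.75       540.3484     1,080.6968
  3       593.75       515.4767     1,546.4300
  4    25,593.75    21,197.0019    84,788.0077
  Σ                 22,819.2472    87,981.5547
P = 22,819.2472; D_Mac = 3.85559 half-year periods = 1.92779 yrs; D_mod = 1.83906 yrs.
DV01 ≈ 1.83906 × 22,819.2472 × 0.0001 = 4.196592.

€4.197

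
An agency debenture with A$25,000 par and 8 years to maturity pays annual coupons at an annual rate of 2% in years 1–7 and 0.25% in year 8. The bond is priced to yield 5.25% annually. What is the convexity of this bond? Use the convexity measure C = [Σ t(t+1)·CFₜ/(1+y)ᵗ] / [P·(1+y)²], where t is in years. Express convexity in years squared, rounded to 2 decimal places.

With y = 0.0525:
  t   CF        PV=CF/(1+0.0525)^t    t·PV        t(t+1)·PV
  1       500.00       475.0594       475.0594         950.1188
  2       500.00       451.3628       902.7257       2,708.1770
  3       500.00       428.8483     1,286.5449       5,146.1796
  4       500.00       407.4568     1,629.8273       8,149.1363
  5       500.00       387.1324     1,935.6618      11,613.9710
  6       500.00       367.8217     2,206.9304      15,448.5125
  7       500.00       349.4743     2,446.3203      19,570.5621
  8    25,062.50    16,643.6109   133,148.8871   1,198,339.9841
  Σ                 19,510.7666   144,031.9568   1,261,926.6413
P = 19,510.7666.
Convexity = Σ t(t+1)·PV / [P·(1+y)²] = 1,261,926.6413 / (19,510.7666 × 1.107756) = 58.38692.

58.39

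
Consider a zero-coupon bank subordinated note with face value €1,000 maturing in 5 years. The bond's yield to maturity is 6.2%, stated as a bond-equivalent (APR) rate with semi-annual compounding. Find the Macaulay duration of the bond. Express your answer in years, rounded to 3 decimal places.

5.000 years

A zero-coupon bond has a single cash flow at maturity, so its Macaulay duration equals its maturity: 5 years.
(Equivalently: 10 semi-annual periods ÷ 2 = 5 years.)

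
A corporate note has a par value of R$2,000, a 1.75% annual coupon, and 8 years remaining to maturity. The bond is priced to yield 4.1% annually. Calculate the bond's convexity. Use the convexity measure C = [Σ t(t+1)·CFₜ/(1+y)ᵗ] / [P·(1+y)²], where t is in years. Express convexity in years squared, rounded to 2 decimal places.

With y = 0.041:
  t   CF        PV=CF/(1+0.041)^t    t·PV        t(t+1)·PV
  1        35.00        33.6215        33.6215          67.2430
  2        35.00        32.2973        64.5947         193.7840
  3        35.00        31.0253        93.0759         372.3035
  4        35.00        29.8034       119.2134         596.0671
  5        35.00        28.6295       143.1477         858.8863
  6        35.00        27.5020       165.0118       1,155.0824
  7        35.00        26.4188       184.9315       1,479.4523
  8     2,035.00     1,475.5658    11,804.5263     106,240.7368
  Σ                  1,684.8636    12,608.1228     110,963.5553
P = 1,684.8636.
Convexity = Σ t(t+1)·PV / [P·(1+y)²] = 110,963.5553 / (1,684.8636 × 1.083681) = 60.77349.

60.77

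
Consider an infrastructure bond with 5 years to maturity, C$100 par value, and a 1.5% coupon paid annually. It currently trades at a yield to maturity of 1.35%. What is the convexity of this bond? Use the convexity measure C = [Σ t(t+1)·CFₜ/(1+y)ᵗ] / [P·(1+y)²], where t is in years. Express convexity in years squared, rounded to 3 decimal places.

With y = 0.0135:
  t   CF        PV=CF/(1+0.0135)^t    t·PV        t(t+1)·PV
  1         1.50         1.4800         1.4800           2.9600
  2         1.50         1.4603         2.9206           8.7618
  3         1.50         1.4409         4.3226          17.2902
  4         1.50         1.4217         5.6866          28.4332
  5       101.50        94.9177       474.5886       2,847.5315
  Σ                    100.7206       488.9984       2,904.9768
P = 100.7206.
Convexity = Σ t(t+1)·PV / [P·(1+y)²] = 2,904.9768 / (100.7206 × 1.027182) = 28.07870.

28.079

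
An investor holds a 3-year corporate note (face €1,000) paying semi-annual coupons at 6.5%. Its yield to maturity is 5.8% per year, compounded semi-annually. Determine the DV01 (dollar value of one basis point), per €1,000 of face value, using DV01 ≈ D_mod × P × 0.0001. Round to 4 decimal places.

Periodic yield y = 0.029.
  t   CF        PV=CF/(1+0.029)^t    t·PV
  1        32.50        31.5841        31.5841
  2        32.50        30.6939        61.3879
  3        32.50        29.8289        89.4867
  4        32.50        28.9882       115.9530
  5        32.50        28.1713       140.8564
  6     1,032.50       869.7568     5,218.5405
  Σ                  1,019.0232     5,657.8085
P = 1,019.0232; D_Mac = 5.55219 half-year periods = 2.77609 yrs; D_mod = 2.69786 yrs.
DV01 ≈ 2.69786 × 1,019.0232 × 0.0001 = 0.274918.

€0.2749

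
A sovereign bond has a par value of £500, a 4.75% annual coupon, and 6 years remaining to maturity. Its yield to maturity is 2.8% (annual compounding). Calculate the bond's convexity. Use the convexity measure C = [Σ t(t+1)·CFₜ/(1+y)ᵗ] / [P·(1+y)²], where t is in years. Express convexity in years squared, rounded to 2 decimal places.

34.43

With y = 0.028:
  t   CF        PV=CF/(1+0.028)^t    t·PV        t(t+1)·PV
  1        23.75        23.1031        23.1031          46.2062
  2        23.75        22.4738        44.9477         134.8431
  3        23.75        21.8617        65.5852         262.3406
  4        23.75        21.2663        85.0650         425.3252
  5        23.75        20.6870       103.4351         620.6108
  6       523.75       443.7776     2,662.6654      18,638.6580
  Σ                    553.1695     2,984.8015      20,127.9838
P = 553.1695.
Convexity = Σ t(t+1)·PV / [P·(1+y)²] = 20,127.9838 / (553.1695 × 1.056784) = 34.43149.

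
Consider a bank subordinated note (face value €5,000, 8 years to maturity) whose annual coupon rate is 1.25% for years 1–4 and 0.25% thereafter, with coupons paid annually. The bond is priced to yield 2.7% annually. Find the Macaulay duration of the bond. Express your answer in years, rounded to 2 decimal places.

7.69 years

Periodic yield y = 0.027. Discount each cash flow and weight by its year:
  t   CF        PV=CF/(1+0.027)^t    t·PV
  1        62.50        60.8569        60.8569
  2        62.50        59.2569       118.5139
  3        62.50        57.6991       173.0972
  4        62.50        56.1821       224.7285
  5        12.50        10.9410        54.7051
  6        12.50        10.6534        63.9203
  7        12.50        10.3733        72.6131
  8     5,012.50     4,050.3340    32,402.6719
  Σ                  4,316.2967    33,171.1068
Price P = Σ PV = 4,316.2967.
Macaulay duration = Σ(t·PV) / P = 33,171.1068 / 4,316.2967 = 7.68509 years.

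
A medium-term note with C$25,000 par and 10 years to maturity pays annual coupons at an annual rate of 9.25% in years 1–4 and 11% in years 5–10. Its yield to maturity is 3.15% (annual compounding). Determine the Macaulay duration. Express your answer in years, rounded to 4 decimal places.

Periodic yield y = 0.0315. Discount each cash flow and weight by its year:
  t   CF        PV=CF/(1+0.0315)^t    t·PV
  1     2,312.50     2,241.8808     2,241.8808
  2     2,312.50     2,173.4181     4,346.8362
  3     2,312.50     2,107.0461     6,321.1384
  4     2,312.50     2,042.7011     8,170.8042
  5     2,750.00     2,354.9763    11,774.8813
  6     2,750.00     2,283.0599    13,698.3592
  7     2,750.00     2,213.3397    15,493.3777
  8     2,750.00     2,145.7486    17,165.9887
  9     2,750.00     2,080.2216    18,721.9945
  10   27,750.00    20,350.2929   203,502.9290
  Σ                 39,992.6849   301,438.1898
Price P = Σ PV = 39,992.6849.
Macaulay duration = Σ(t·PV) / P = 301,438.1898 / 39,992.6849 = 7.53733 years.

7.5373 years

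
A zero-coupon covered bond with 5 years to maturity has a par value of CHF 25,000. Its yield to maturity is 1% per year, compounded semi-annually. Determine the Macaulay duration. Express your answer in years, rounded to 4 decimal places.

A zero-coupon bond has a single cash flow at maturity, so its Macaulay duration equals its maturity: 5 years.
(Equivalently: 10 semi-annual periods ÷ 2 = 5 years.)

5.0000 years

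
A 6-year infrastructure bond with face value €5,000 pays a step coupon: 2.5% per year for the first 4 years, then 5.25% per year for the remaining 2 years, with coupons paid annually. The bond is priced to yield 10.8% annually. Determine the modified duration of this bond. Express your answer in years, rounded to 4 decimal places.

4.9972 years

Periodic yield y = 0.108. First find Macaulay duration:
  t   CF        PV=CF/(1+0.108)^t    t·PV
  1       125.00       112.8159       112.8159
  2       125.00       101.8194       203.6388
  3       125.00        91.8948       275.6843
  4       125.00        82.9375       331.7500
  5       262.50       157.1920       785.9601
  6     5,262.50     2,844.1569    17,064.9412
  Σ                  3,390.8164    18,774.7903
P = 3,390.8164; Macaulay duration = 18,774.7903 / 3,390.8164 = 5.53695 years.
Modified duration = D_Mac / (1 + y) = 5.53695 / 1.108 = 4.99725 years.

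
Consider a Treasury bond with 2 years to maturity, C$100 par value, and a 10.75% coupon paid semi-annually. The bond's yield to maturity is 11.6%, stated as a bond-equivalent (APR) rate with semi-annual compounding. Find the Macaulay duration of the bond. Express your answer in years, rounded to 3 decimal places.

1.851 years

Periodic yield y = 0.058. Discount each cash flow and weight by its period:
  t   CF        PV=CF/(1+0.058)^t    t·PV
  1        5.375         5.0803         5.0803
  2        5.375         4.8018         9.6037
  3        5.375         4.5386        13.6158
  4      105.375        84.0998       336.3992
  Σ                     98.5206       364.6990
Price P = Σ PV = 98.5206.
Macaulay duration = Σ(t·PV) / P = 364.6990 / 98.5206 = 3.70175 half-year periods.
In years: 3.70175 / 2 = 1.85088 years.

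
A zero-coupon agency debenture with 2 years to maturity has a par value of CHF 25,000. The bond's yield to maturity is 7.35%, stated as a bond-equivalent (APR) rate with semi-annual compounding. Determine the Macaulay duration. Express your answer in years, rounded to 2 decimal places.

2.00 years

A zero-coupon bond has a single cash flow at maturity, so its Macaulay duration equals its maturity: 2 years.
(Equivalently: 4 semi-annual periods ÷ 2 = 2 years.)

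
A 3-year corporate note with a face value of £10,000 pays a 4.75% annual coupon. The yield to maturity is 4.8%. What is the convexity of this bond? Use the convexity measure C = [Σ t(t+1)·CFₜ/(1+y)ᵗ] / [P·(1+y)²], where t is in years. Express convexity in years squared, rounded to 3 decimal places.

With y = 0.048:
  t   CF        PV=CF/(1+0.048)^t    t·PV        t(t+1)·PV
  1       475.00       453.2443       453.2443         906.4885
  2       475.00       432.4850       864.9700       2,594.9100
  3    10,475.00     9,100.6033    27,301.8099     109,207.2396
  Σ                  9,986.3326    28,620.0242     112,708.6381
P = 9,986.3326.
Convexity = Σ t(t+1)·PV / [P·(1+y)²] = 112,708.6381 / (9,986.3326 × 1.098304) = 10.27611.

10.276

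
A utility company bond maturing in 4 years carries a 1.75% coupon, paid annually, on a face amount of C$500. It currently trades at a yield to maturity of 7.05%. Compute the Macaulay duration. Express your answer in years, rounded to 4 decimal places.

3.8856 years

Periodic yield y = 0.0705. Discount each cash flow and weight by its year:
  t   CF        PV=CF/(1+0.0705)^t    t·PV
  1         8.75         8.1738         8.1738
  2         8.75         7.6355        15.2709
  3         8.75         7.1326        21.3978
  4       508.75       387.3983     1,549.5933
  Σ                    410.3401     1,594.4358
Price P = Σ PV = 410.3401.
Macaulay duration = Σ(t·PV) / P = 1,594.4358 / 410.3401 = 3.88564 years.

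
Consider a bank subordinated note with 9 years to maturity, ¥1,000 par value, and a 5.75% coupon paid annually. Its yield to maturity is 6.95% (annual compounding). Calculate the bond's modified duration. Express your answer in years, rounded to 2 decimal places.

Periodic yield y = 0.0695. First find Macaulay duration:
  t   CF        PV=CF/(1+0.0695)^t    t·PV
  1        57.50        53.7634        53.7634
  2        57.50        50.2697       100.5394
  3        57.50        47.0030       141.0090
  4        57.50        43.9486       175.7943
  5        57.50        41.0926       205.4631
  6        57.50        38.4223       230.5337
  7        57.50        35.9255       251.4782
  8        57.50        33.5909       268.7271
  9     1,057.50       577.6347     5,198.7123
  Σ                    921.6506     6,626.0205
P = 921.6506; Macaulay duration = 6,626.0205 / 921.6506 = 7.18930 years.
Modified duration = D_Mac / (1 + y) = 7.18930 / 1.0695 = 6.72211 years.

6.72 years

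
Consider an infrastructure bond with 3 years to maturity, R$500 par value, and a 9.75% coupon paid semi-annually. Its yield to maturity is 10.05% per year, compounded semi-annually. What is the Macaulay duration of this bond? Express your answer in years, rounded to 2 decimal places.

Periodic yield y = 0.05025. Discount each cash flow and weight by its period:
  t   CF        PV=CF/(1+0.05025)^t    t·PV
  1       24.375        23.2088        23.2088
  2       24.375        22.0983        44.1966
  3       24.375        21.0410        63.1230
  4       24.375        20.0343        80.1371
  5       24.375        19.0757        95.3787
  6      524.375       390.7382     2,344.4290
  Σ                    496.1963     2,650.4732
Price P = Σ PV = 496.1963.
Macaulay duration = Σ(t·PV) / P = 2,650.4732 / 496.1963 = 5.34158 half-year periods.
In years: 5.34158 / 2 = 2.67079 years.

2.67 years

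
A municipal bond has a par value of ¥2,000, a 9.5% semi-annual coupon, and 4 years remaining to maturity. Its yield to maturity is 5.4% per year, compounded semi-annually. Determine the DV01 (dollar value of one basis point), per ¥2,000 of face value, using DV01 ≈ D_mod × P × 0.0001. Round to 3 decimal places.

Periodic yield y = 0.027.
  t   CF        PV=CF/(1+0.027)^t    t·PV
  1        95.00        92.5024        92.5024
  2        95.00        90.0705       180.1411
  3        95.00        87.7026       263.1077
  4        95.00        85.3968       341.5874
  5        95.00        83.1517       415.7587
  6        95.00        80.9657       485.7941
  7        95.00        78.8371       551.8595
  8     2,095.00     1,692.8578    13,542.8624
  Σ                  2,291.4847    15,873.6133
P = 2,291.4847; D_Mac = 6.92722 half-year periods = 3.46361 yrs; D_mod = 3.37255 yrs.
DV01 ≈ 3.37255 × 2,291.4847 × 0.0001 = 0.772815.

¥0.773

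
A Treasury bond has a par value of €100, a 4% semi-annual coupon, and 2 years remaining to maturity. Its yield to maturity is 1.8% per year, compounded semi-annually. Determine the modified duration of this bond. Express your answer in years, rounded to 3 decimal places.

Periodic yield y = 0.009. First find Macaulay duration:
  t   CF        PV=CF/(1+0.009)^t    t·PV
  1         2.00         1.9822         1.9822
  2         2.00         1.9645         3.9290
  3         2.00         1.9470         5.8409
  4       102.00        98.4092       393.6366
  Σ                    104.3028       405.3886
P = 104.3028; Macaulay duration = 405.3886 / 104.3028 = 3.88665 half-year periods = 1.94333 years.
Modified duration = D_Mac / (1 + y) = 1.94333 / 1.009 = 1.92599 years.

1.926 years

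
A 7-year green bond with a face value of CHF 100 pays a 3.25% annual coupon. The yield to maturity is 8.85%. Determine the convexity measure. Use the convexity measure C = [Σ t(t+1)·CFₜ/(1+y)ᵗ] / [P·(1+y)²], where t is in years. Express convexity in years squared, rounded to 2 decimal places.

40.49

With y = 0.0885:
  t   CF        PV=CF/(1+0.0885)^t    t·PV        t(t+1)·PV
  1         3.25         2.9858         2.9858           5.9715
  2         3.25         2.7430         5.4860          16.4580
  3         3.25         2.5200         7.5600          30.2398
  4         3.25         2.3151         9.2604          46.3020
  5         3.25         2.1269        10.6344          63.8061
  6         3.25         1.9539        11.7237          82.0658
  7       103.25        57.0284       399.1987       3,193.5892
  Σ                     71.6730       446.8488       3,438.4325
P = 71.6730.
Convexity = Σ t(t+1)·PV / [P·(1+y)²] = 3,438.4325 / (71.6730 × 1.184832) = 40.49000.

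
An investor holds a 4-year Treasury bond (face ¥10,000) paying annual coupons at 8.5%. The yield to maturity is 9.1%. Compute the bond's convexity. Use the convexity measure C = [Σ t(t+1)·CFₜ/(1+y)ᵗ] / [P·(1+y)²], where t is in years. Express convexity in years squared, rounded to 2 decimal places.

14.30

With y = 0.091:
  t   CF        PV=CF/(1+0.091)^t    t·PV        t(t+1)·PV
  1       850.00       779.1017       779.1017       1,558.2035
  2       850.00       714.1171     1,428.2342       4,284.7025
  3       850.00       654.5528     1,963.6584       7,854.6334
  4    10,850.00     7,658.2711    30,633.0844     153,165.4219
  Σ                  9,806.0427    34,804.0786     166,862.9613
P = 9,806.0427.
Convexity = Σ t(t+1)·PV / [P·(1+y)²] = 166,862.9613 / (9,806.0427 × 1.190281) = 14.29607.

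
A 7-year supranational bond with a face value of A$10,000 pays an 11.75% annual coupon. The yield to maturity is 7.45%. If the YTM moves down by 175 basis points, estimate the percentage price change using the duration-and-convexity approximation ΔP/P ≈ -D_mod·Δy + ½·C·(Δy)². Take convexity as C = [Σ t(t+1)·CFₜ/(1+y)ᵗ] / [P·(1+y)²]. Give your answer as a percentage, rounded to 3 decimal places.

+9.194%

With y = 0.0745:
  t   CF        PV=CF/(1+0.0745)^t    t·PV        t(t+1)·PV
  1     1,175.00     1,093.5319     1,093.5319       2,187.0638
  2     1,175.00     1,017.7123     2,035.4246       6,106.2738
  3     1,175.00       947.1497     2,841.4490      11,365.7959
  4     1,175.00       881.4794     3,525.9178      17,629.5888
  5     1,175.00       820.3624     4,101.8122      24,610.8732
  6     1,175.00       763.4830     4,580.8978      32,066.2843
  7    11,175.00     6,757.7573    47,304.3014     378,434.4111
  Σ                 12,281.4760    65,483.3346     472,400.2909
P = 12,281.4760; D_Mac = 5.33188 yrs; D_mod = 4.96219 yrs; C = 33.31553.
Duration effect: -4.96219 × (-0.0175) = +0.086838
Convexity effect: 0.5 × 33.31553 × (-0.0175)² = +0.0051014
ΔP/P ≈ +0.086838 + 0.0051014 = +0.091940 = +9.1940%.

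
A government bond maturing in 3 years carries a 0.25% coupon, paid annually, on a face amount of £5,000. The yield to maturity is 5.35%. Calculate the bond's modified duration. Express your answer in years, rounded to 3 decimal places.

Periodic yield y = 0.0535. First find Macaulay duration:
  t   CF        PV=CF/(1+0.0535)^t    t·PV
  1        12.50        11.8652        11.8652
  2        12.50        11.2627        22.5253
  3     5,012.50     4,286.9732    12,860.9195
  Σ                  4,310.1010    12,895.3100
P = 4,310.1010; Macaulay duration = 12,895.3100 / 4,310.1010 = 2.99188 years.
Modified duration = D_Mac / (1 + y) = 2.99188 / 1.0535 = 2.83994 years.

2.840 years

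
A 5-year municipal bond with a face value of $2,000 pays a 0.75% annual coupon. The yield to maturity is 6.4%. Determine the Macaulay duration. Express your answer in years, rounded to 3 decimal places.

Periodic yield y = 0.064. Discount each cash flow and weight by its year:
  t   CF        PV=CF/(1+0.064)^t    t·PV
  1        15.00        14.0977        14.0977
  2        15.00        13.2498        26.4995
  3        15.00        12.4528        37.3583
  4        15.00        11.7037        46.8150
  5     2,015.00     1,477.6341     7,388.1706
  Σ                  1,529.1381     7,512.9412
Price P = Σ PV = 1,529.1381.
Macaulay duration = Σ(t·PV) / P = 7,512.9412 / 1,529.1381 = 4.91319 years.

4.913 years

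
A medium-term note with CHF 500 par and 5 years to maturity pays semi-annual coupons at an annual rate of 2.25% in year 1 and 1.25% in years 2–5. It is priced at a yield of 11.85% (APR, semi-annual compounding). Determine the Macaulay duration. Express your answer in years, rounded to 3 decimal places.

4.751 years

Periodic yield y = 0.05925. Discount each cash flow and weight by its period:
  t   CF        PV=CF/(1+0.05925)^t    t·PV
  1        5.625         5.3104         5.3104
  2        5.625         5.0133        10.0266
  3        3.125         2.6294         7.8882
  4        3.125         2.4823         9.9292
  5        3.125         2.3435        11.7173
  6        3.125         2.2124        13.2743
  7        3.125         2.0886        14.6204
  8        3.125         1.9718        15.7744
  9        3.125         1.8615        16.7535
  10     503.125       282.9379     2,829.3793
  Σ                    308.8511     2,934.6736
Price P = Σ PV = 308.8511.
Macaulay duration = Σ(t·PV) / P = 2,934.6736 / 308.8511 = 9.50190 half-year periods.
In years: 9.50190 / 2 = 4.75095 years.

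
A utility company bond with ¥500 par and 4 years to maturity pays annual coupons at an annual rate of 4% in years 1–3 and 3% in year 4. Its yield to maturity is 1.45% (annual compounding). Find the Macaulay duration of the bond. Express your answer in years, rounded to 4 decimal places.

3.7848 years

Periodic yield y = 0.0145. Discount each cash flow and weight by its year:
  t   CF        PV=CF/(1+0.0145)^t    t·PV
  1        20.00        19.7141        19.7141
  2        20.00        19.4324        38.8648
  3        20.00        19.1546        57.4639
  4       515.00       486.1822     1,944.7287
  Σ                    544.4833     2,060.7715
Price P = Σ PV = 544.4833.
Macaulay duration = Σ(t·PV) / P = 2,060.7715 / 544.4833 = 3.78482 years.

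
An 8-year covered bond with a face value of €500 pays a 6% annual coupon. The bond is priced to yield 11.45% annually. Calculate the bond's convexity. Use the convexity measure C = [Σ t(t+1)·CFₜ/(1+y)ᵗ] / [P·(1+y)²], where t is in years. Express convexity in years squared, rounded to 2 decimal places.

With y = 0.1145:
  t   CF        PV=CF/(1+0.1145)^t    t·PV        t(t+1)·PV
  1        30.00        26.9179        26.9179          53.8358
  2        30.00        24.1524        48.3049         144.9147
  3        30.00        21.6711        65.0133         260.0532
  4        30.00        19.4447        77.7787         388.8937
  5        30.00        17.4470        87.2350         523.4102
  6        30.00        15.6546        93.9273         657.4914
  7        30.00        14.0463        98.3238         786.5906
  8       530.00       222.6565     1,781.2516      16,031.2646
  Σ                    361.9904     2,278.7527      18,846.4544
P = 361.9904.
Convexity = Σ t(t+1)·PV / [P·(1+y)²] = 18,846.4544 / (361.9904 × 1.242110) = 41.91529.

41.92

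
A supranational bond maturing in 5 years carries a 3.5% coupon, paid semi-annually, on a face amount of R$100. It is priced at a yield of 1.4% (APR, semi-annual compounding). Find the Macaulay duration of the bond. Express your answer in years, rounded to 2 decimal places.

Periodic yield y = 0.007. Discount each cash flow and weight by its period:
  t   CF        PV=CF/(1+0.007)^t    t·PV
  1         1.75         1.7378         1.7378
  2         1.75         1.7258         3.4515
  3         1.75         1.7138         5.1413
  4         1.75         1.7018         6.8074
  5         1.75         1.6900         8.4501
  6         1.75         1.6783        10.0696
  7         1.75         1.6666        11.6662
  8         1.75         1.6550        13.2401
  9         1.75         1.6435        14.7916
  10      101.75        94.8942       948.9421
  Σ                    110.1068     1,024.2977
Price P = Σ PV = 110.1068.
Macaulay duration = Σ(t·PV) / P = 1,024.2977 / 110.1068 = 9.30276 half-year periods.
In years: 9.30276 / 2 = 4.65138 years.

4.65 years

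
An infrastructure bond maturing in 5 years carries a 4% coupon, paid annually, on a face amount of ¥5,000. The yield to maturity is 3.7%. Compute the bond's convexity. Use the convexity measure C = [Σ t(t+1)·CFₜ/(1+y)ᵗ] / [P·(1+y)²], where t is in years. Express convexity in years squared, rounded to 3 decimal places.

With y = 0.037:
  t   CF        PV=CF/(1+0.037)^t    t·PV        t(t+1)·PV
  1       200.00       192.8640       192.8640         385.7281
  2       200.00       185.9827       371.9653       1,115.8960
  3       200.00       179.3468       538.0405       2,152.1621
  4       200.00       172.9478       691.7911       3,458.9554
  5     5,200.00     4,336.2026    21,681.0128     130,086.0769
  Σ                  5,067.3439    23,475.6738     137,198.8184
P = 5,067.3439.
Convexity = Σ t(t+1)·PV / [P·(1+y)²] = 137,198.8184 / (5,067.3439 × 1.075369) = 25.17749.

25.177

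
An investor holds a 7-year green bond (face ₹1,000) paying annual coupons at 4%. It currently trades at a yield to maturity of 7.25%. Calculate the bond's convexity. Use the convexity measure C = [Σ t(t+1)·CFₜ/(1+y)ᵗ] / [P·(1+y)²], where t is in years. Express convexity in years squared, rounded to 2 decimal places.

40.93

With y = 0.0725:
  t   CF        PV=CF/(1+0.0725)^t    t·PV        t(t+1)·PV
  1        40.00        37.2960        37.2960          74.5921
  2        40.00        34.7749        69.5497         208.6492
  3        40.00        32.4241        97.2723         389.0893
  4        40.00        30.2323       120.9291         604.6454
  5        40.00        28.1886       140.9430         845.6580
  6        40.00        26.2831       157.6985       1,103.8892
  7     1,040.00       637.1655     4,460.1583      35,681.2664
  Σ                    826.3644     5,083.8469      38,907.7896
P = 826.3644.
Convexity = Σ t(t+1)·PV / [P·(1+y)²] = 38,907.7896 / (826.3644 × 1.150256) = 40.93270.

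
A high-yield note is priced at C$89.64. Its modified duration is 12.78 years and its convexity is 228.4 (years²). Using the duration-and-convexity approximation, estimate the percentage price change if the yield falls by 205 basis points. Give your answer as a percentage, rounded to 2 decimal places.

Duration effect: -D_mod·Δy = -12.78 × (-0.0205) = +0.261990
Convexity effect: ½·C·(Δy)² = 0.5 × 228.4 × (-0.0205)² = +0.04799255
ΔP/P ≈ +0.261990 + 0.04799255 = +0.30998255
= +30.998255%.

+31.00%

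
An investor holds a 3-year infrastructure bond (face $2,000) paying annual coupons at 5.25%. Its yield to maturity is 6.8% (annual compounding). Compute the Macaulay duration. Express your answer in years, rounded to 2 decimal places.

2.85 years

Periodic yield y = 0.068. Discount each cash flow and weight by its year:
  t   CF        PV=CF/(1+0.068)^t    t·PV
  1       105.00        98.3146        98.3146
  2       105.00        92.0549       184.1098
  3     2,105.00     1,727.9785     5,183.9356
  Σ                  1,918.3480     5,466.3599
Price P = Σ PV = 1,918.3480.
Macaulay duration = Σ(t·PV) / P = 5,466.3599 / 1,918.3480 = 2.84951 years.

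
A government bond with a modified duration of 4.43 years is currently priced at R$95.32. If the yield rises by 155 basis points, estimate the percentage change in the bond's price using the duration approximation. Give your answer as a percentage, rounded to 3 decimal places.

-6.867%

Duration approximation: ΔP/P ≈ -D_mod · Δy = -4.43 × (+0.0155) = -0.068665.
As a percentage: -6.8665%.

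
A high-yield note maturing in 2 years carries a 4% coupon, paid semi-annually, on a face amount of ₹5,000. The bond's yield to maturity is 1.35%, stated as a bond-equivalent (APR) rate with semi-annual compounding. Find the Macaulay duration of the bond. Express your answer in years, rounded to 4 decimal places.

1.9436 years

Periodic yield y = 0.00675. Discount each cash flow and weight by its period:
  t   CF        PV=CF/(1+0.00675)^t    t·PV
  1       100.00        99.3295        99.3295
  2       100.00        98.6635       197.3271
  3       100.00        98.0020       294.0061
  4     5,100.00     4,964.5927    19,858.3707
  Σ                  5,260.5878    20,449.0335
Price P = Σ PV = 5,260.5878.
Macaulay duration = Σ(t·PV) / P = 20,449.0335 / 5,260.5878 = 3.88721 half-year periods.
In years: 3.88721 / 2 = 1.94361 years.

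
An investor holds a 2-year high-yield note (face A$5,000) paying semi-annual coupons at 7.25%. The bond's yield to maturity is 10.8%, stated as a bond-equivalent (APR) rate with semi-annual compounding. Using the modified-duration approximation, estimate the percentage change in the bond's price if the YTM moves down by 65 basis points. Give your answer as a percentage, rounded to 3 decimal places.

+1.168%

Periodic yield y = 0.054. Modified duration first:
  t   CF        PV=CF/(1+0.054)^t    t·PV
  1       181.25       171.9639       171.9639
  2       181.25       163.1536       326.3073
  3       181.25       154.7947       464.3842
  4     5,181.25     4,198.2868    16,793.1472
  Σ                  4,688.1991    17,755.8027
P = 4,688.1991; D_Mac = 3.78734 half-year periods = 1.89367 yrs; D_mod = 1.89367/(1+0.054) = 1.79665 yrs.
ΔP/P ≈ -D_mod · Δy = -1.79665 × (-0.0065) = +0.011678 = +1.1678%.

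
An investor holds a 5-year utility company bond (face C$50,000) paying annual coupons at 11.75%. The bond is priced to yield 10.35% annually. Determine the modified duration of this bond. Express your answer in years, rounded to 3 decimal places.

Periodic yield y = 0.1035. First find Macaulay duration:
  t   CF        PV=CF/(1+0.1035)^t    t·PV
  1     5,875.00     5,323.9692     5,323.9692
  2     5,875.00     4,824.6209     9,649.2418
  3     5,875.00     4,372.1078    13,116.3233
  4     5,875.00     3,962.0369    15,848.1478
  5    55,875.00    34,147.2590   170,736.2950
  Σ                 52,629.9938   214,673.9771
P = 52,629.9938; Macaulay duration = 214,673.9771 / 52,629.9938 = 4.07893 years.
Modified duration = D_Mac / (1 + y) = 4.07893 / 1.1035 = 3.69636 years.

3.696 years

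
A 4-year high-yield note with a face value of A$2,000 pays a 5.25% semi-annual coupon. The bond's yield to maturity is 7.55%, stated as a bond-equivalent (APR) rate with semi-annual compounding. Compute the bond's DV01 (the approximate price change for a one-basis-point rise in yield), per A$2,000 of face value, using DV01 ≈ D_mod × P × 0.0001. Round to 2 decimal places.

A$0.65

Periodic yield y = 0.03775.
  t   CF        PV=CF/(1+0.03775)^t    t·PV
  1        52.50        50.5902        50.5902
  2        52.50        48.7499        97.4998
  3        52.50        46.9765       140.9296
  4        52.50        45.2677       181.0708
  5        52.50        43.6210       218.1050
  6        52.50        42.0342       252.2052
  7        52.50        40.5051       283.5360
  8     2,052.50     1,525.9533    12,207.6260
  Σ                  1,843.6980    13,431.5626
P = 1,843.6980; D_Mac = 7.28512 half-year periods = 3.64256 yrs; D_mod = 3.51006 yrs.
DV01 ≈ 3.51006 × 1,843.6980 × 0.0001 = 0.647148.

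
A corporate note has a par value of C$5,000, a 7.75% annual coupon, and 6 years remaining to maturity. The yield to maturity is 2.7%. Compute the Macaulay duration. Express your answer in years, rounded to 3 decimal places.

5.144 years

Periodic yield y = 0.027. Discount each cash flow and weight by its year:
  t   CF        PV=CF/(1+0.027)^t    t·PV
  1       387.50       377.3126       377.3126
  2       387.50       367.3930       734.7859
  3       387.50       357.7341     1,073.2024
  4       387.50       348.3292     1,393.3170
  5       387.50       339.1716     1,695.8580
  6     5,387.50     4,591.6061    27,549.6364
  Σ                  6,381.5466    32,824.1123
Price P = Σ PV = 6,381.5466.
Macaulay duration = Σ(t·PV) / P = 32,824.1123 / 6,381.5466 = 5.14360 years.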